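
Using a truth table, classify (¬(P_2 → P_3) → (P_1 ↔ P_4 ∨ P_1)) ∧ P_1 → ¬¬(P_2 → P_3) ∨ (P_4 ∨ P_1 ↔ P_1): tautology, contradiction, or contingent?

tautology

P_1  P_2  P_3  P_4  |  (P_2 → P_3)  ¬(P_2 → P_3)  (P_4 ∨ P_1)  (P_1 ↔ (P_4 ∨ P_1))  ¬¬(P_2 → P_3)  ((P_4 ∨ P_1) ↔ P_1)  φ
 F    F    F    F   |       T            F             F                T                 T                 T           T
 F    F    F    T   |       T            F             T                F                 T                 F           T
 F    F    T    F   |       T            F             F                T                 T                 T           T
 F    F    T    T   |       T            F             T                F                 T                 F           T
 F    T    F    F   |       F            T             F                T                 F                 T           T
 F    T    F    T   |       F            T             T                F                 F                 F           T
 F    T    T    F   |       T            F             F                T                 T                 T           T
 F    T    T    T   |       T            F             T                F                 T                 F           T
 T    F    F    F   |       T            F             T                T                 T                 T           T
 T    F    F    T   |       T            F             T                T                 T                 T           T
 T    F    T    F   |       T            F             T                T                 T                 T           T
 T    F    T    T   |       T            F             T                T                 T                 T           T
 T    T    F    F   |       F            T             T                T                 F                 T           T
 T    T    F    T   |       F            T             T                T                 F                 T           T
 T    T    T    F   |       T            F             T                T                 T                 T           T
 T    T    T    T   |       T            F             T                T                 T                 T           T
Every row is T, so the formula is a tautology.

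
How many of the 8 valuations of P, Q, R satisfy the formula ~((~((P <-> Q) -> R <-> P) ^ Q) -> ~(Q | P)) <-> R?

5

P  Q  R     (P <-> Q)  ((P <-> Q) -> R)  (((P <-> Q) -> R) <-> P)  ~(((P <-> Q) -> R) <-> P)  (Q | P)  ~(Q | P)  φ
F  F  F         T             F                     T                          F                 F        T      T
F  F  T         T             T                     F                          T                 F        T      F
F  T  F         F             T                     F                          T                 T        F      T
F  T  T         F             T                     F                          T                 T        F      F
T  F  F         F             T                     T                          F                 T        F      T
T  F  T         F             T                     T                          F                 T        F      F
T  T  F         T             F                     F                          T                 T        F      T
T  T  T         T             T                     T                          F                 T        F      T
The formula is true on 5 of the 8 rows.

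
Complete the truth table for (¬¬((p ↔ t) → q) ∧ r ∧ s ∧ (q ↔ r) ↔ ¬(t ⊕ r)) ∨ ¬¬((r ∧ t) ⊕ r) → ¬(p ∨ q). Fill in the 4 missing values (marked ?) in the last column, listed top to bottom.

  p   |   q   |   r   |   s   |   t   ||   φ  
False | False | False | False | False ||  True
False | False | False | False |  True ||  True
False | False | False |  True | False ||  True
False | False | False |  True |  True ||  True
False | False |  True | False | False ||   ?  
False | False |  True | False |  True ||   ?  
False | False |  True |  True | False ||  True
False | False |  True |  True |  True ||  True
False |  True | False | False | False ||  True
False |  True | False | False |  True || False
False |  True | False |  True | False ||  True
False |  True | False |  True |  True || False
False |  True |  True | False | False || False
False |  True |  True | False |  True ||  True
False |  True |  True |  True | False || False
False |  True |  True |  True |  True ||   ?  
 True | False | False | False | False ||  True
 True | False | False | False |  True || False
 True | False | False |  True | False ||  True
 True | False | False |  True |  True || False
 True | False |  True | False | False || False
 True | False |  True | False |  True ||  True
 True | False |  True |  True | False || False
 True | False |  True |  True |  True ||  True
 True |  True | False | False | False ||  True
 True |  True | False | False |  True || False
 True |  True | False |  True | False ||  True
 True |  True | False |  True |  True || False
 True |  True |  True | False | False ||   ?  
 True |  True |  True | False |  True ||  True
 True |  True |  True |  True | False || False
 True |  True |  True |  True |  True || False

Row p=False, q=False, r=True, s=False, t=False: ((¬¬((p ↔ t) → q) ∧ r ∧ s ∧ (q ↔ r) ↔ ¬(t ⊕ r)) ∨ ¬¬((r ∧ t) ⊕ r)) = True, ¬(p ∨ q) = True, so the formula = True.
Row p=False, q=False, r=True, s=False, t=True: ((¬¬((p ↔ t) → q) ∧ r ∧ s ∧ (q ↔ r) ↔ ¬(t ⊕ r)) ∨ ¬¬((r ∧ t) ⊕ r)) = False, ¬(p ∨ q) = True, so the formula = True.
Row p=False, q=True, r=True, s=True, t=True: ((¬¬((p ↔ t) → q) ∧ r ∧ s ∧ (q ↔ r) ↔ ¬(t ⊕ r)) ∨ ¬¬((r ∧ t) ⊕ r)) = True, ¬(p ∨ q) = False, so the formula = False.
Row p=True, q=True, r=True, s=False, t=False: ((¬¬((p ↔ t) → q) ∧ r ∧ s ∧ (q ↔ r) ↔ ¬(t ⊕ r)) ∨ ¬¬((r ∧ t) ⊕ r)) = True, ¬(p ∨ q) = False, so the formula = False.

True, True, False, False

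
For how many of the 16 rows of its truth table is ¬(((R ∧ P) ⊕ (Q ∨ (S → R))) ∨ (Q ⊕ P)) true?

3

P | Q | R | S | (R ∧ P) | (S → R) | (Q ∨ (S → R)) | ((R ∧ P) ⊕ (Q ∨ (S → R))) | (Q ⊕ P) | φ
- | - | - | - | ------- | ------- | ------------- | ------------------------- | ------- | -
1 | 1 | 1 | 1 |    1    |    1    |       1       |             0             |    0    | 1
1 | 1 | 1 | 0 |    1    |    1    |       1       |             0             |    0    | 1
1 | 1 | 0 | 1 |    0    |    0    |       1       |             1             |    0    | 0
1 | 1 | 0 | 0 |    0    |    1    |       1       |             1             |    0    | 0
1 | 0 | 1 | 1 |    1    |    1    |       1       |             0             |    1    | 0
1 | 0 | 1 | 0 |    1    |    1    |       1       |             0             |    1    | 0
1 | 0 | 0 | 1 |    0    |    0    |       0       |             0             |    1    | 0
1 | 0 | 0 | 0 |    0    |    1    |       1       |             1             |    1    | 0
0 | 1 | 1 | 1 |    0    |    1    |       1       |             1             |    1    | 0
0 | 1 | 1 | 0 |    0    |    1    |       1       |             1             |    1    | 0
0 | 1 | 0 | 1 |    0    |    0    |       1       |             1             |    1    | 0
0 | 1 | 0 | 0 |    0    |    1    |       1       |             1             |    1    | 0
0 | 0 | 1 | 1 |    0    |    1    |       1       |             1             |    0    | 0
0 | 0 | 1 | 0 |    0    |    1    |       1       |             1             |    0    | 0
0 | 0 | 0 | 1 |    0    |    0    |       0       |             0             |    0    | 1
0 | 0 | 0 | 0 |    0    |    1    |       1       |             1             |    0    | 0
The formula is true on 3 of the 16 rows.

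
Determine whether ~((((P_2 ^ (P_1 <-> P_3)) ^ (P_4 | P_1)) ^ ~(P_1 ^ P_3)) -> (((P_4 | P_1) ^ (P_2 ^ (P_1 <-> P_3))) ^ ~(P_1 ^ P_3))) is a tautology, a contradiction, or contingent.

contradiction

P_1  P_2  P_3  P_4     (P_1 <-> P_3)  (P_2 ^ (P_1 <-> P_3))  (P_4 | P_1)  (P_1 ^ P_3)  ~(P_1 ^ P_3)  φ
 T    T    T    T            T                  F                 T            F            T        F
 T    T    T    F            T                  F                 T            F            T        F
 T    T    F    T            F                  T                 T            T            F        F
 T    T    F    F            F                  T                 T            T            F        F
 T    F    T    T            T                  T                 T            F            T        F
 T    F    T    F            T                  T                 T            F            T        F
 T    F    F    T            F                  F                 T            T            F        F
 T    F    F    F            F                  F                 T            T            F        F
 F    T    T    T            F                  T                 T            T            F        F
 F    T    T    F            F                  T                 F            T            F        F
 F    T    F    T            T                  F                 T            F            T        F
 F    T    F    F            T                  F                 F            F            T        F
 F    F    T    T            F                  F                 T            T            F        F
 F    F    T    F            F                  F                 F            T            F        F
 F    F    F    T            T                  T                 T            F            T        F
 F    F    F    F            T                  T                 F            F            T        F
Every row is F, so the formula is a contradiction.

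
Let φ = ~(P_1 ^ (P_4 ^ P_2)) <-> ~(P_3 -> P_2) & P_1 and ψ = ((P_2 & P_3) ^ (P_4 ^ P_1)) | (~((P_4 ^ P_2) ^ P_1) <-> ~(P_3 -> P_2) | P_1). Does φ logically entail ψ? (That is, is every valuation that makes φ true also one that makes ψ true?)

no

 P_1  |  P_2  |  P_3  |  P_4  ||   φ   |   ψ  
 True |  True |  True |  True ||  True |  True
 True |  True |  True | False || False |  True
 True |  True | False |  True ||  True | False
 True |  True | False | False || False |  True
 True | False |  True |  True ||  True |  True
 True | False |  True | False || False |  True
 True | False | False |  True || False |  True
 True | False | False | False ||  True |  True
False |  True |  True |  True || False | False
False |  True |  True | False ||  True |  True
False |  True | False |  True || False |  True
False |  True | False | False ||  True |  True
False | False |  True |  True ||  True |  True
False | False |  True | False || False |  True
False | False | False |  True ||  True |  True
False | False | False | False || False | False
At P_1=True, P_2=True, P_3=False, P_4=True we have φ true but ψ false, so φ does not entail ψ.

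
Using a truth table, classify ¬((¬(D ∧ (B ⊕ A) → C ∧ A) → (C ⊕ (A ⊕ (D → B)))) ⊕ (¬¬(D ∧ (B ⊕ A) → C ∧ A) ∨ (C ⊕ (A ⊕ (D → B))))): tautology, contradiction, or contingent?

tautology

A  B  C  D  |  (B ⊕ A)  (D ∧ (B ⊕ A))  (C ∧ A)  ((D ∧ (B ⊕ A)) → (C ∧ A))  ¬((D ∧ (B ⊕ A)) → (C ∧ A))  (D → B)  (A ⊕ (D → B))  (C ⊕ (A ⊕ (D → B)))  ¬¬((D ∧ (B ⊕ A)) → (C ∧ A))  φ
F  F  F  F  |     F           F           F                 T                          F                  T           T                 T                        T               T
F  F  F  T  |     F           F           F                 T                          F                  F           F                 F                        T               T
F  F  T  F  |     F           F           F                 T                          F                  T           T                 F                        T               T
F  F  T  T  |     F           F           F                 T                          F                  F           F                 T                        T               T
F  T  F  F  |     T           F           F                 T                          F                  T           T                 T                        T               T
F  T  F  T  |     T           T           F                 F                          T                  T           T                 T                        F               T
F  T  T  F  |     T           F           F                 T                          F                  T           T                 F                        T               T
F  T  T  T  |     T           T           F                 F                          T                  T           T                 F                        F               T
T  F  F  F  |     T           F           F                 T                          F                  T           F                 F                        T               T
T  F  F  T  |     T           T           F                 F                          T                  F           T                 T                        F               T
T  F  T  F  |     T           F           T                 T                          F                  T           F                 T                        T               T
T  F  T  T  |     T           T           T                 T                          F                  F           T                 F                        T               T
T  T  F  F  |     F           F           F                 T                          F                  T           F                 F                        T               T
T  T  F  T  |     F           F           F                 T                          F                  T           F                 F                        T               T
T  T  T  F  |     F           F           T                 T                          F                  T           F                 T                        T               T
T  T  T  T  |     F           F           T                 T                          F                  T           F                 T                        T               T
Every row is T, so the formula is a tautology.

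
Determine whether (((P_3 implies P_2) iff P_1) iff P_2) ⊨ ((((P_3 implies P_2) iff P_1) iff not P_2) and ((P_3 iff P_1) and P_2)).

P_1  P_2  P_3  |  φ  ψ
 1    1    1   |  1  0
 1    1    0   |  1  0
 1    0    1   |  1  0
 1    0    0   |  0  0
 0    1    1   |  0  0
 0    1    0   |  0  1
 0    0    1   |  0  0
 0    0    0   |  1  0
At P_1=1, P_2=1, P_3=1 we have φ true but ψ false, so φ does not entail ψ.

no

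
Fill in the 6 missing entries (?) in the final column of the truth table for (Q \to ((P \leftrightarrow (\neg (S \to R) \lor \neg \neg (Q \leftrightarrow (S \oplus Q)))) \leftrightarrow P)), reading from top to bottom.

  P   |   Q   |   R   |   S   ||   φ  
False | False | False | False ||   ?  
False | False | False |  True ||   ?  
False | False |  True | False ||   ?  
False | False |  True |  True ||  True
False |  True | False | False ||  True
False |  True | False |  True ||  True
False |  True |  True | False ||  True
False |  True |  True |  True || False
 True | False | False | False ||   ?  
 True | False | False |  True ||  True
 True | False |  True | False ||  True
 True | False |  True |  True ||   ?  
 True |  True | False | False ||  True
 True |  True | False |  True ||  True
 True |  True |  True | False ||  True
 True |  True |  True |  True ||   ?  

True, True, True, True, True, False

Row P=False, Q=False, R=False, S=False: ((P \leftrightarrow (\neg (S \to R) \lor \neg \neg (Q \leftrightarrow (S \oplus Q)))) \leftrightarrow P) = True, so the formula = True.
Row P=False, Q=False, R=False, S=True: ((P \leftrightarrow (\neg (S \to R) \lor \neg \neg (Q \leftrightarrow (S \oplus Q)))) \leftrightarrow P) = True, so the formula = True.
Row P=False, Q=False, R=True, S=False: ((P \leftrightarrow (\neg (S \to R) \lor \neg \neg (Q \leftrightarrow (S \oplus Q)))) \leftrightarrow P) = True, so the formula = True.
Row P=True, Q=False, R=False, S=False: ((P \leftrightarrow (\neg (S \to R) \lor \neg \neg (Q \leftrightarrow (S \oplus Q)))) \leftrightarrow P) = True, so the formula = True.
Row P=True, Q=False, R=True, S=True: ((P \leftrightarrow (\neg (S \to R) \lor \neg \neg (Q \leftrightarrow (S \oplus Q)))) \leftrightarrow P) = False, so the formula = True.
Row P=True, Q=True, R=True, S=True: ((P \leftrightarrow (\neg (S \to R) \lor \neg \neg (Q \leftrightarrow (S \oplus Q)))) \leftrightarrow P) = False, so the formula = False.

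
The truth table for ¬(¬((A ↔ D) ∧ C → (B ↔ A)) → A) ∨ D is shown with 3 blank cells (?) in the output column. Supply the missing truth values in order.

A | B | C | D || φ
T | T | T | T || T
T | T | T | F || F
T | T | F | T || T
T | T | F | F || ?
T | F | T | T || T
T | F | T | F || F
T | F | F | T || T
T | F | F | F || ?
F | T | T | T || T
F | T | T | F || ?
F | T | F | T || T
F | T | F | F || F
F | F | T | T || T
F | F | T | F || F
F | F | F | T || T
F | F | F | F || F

F, F, T

Row A=T, B=T, C=F, D=F: ¬(¬((A ↔ D) ∧ C → (B ↔ A)) → A) = F, so the formula = F.
Row A=T, B=F, C=F, D=F: ¬(¬((A ↔ D) ∧ C → (B ↔ A)) → A) = F, so the formula = F.
Row A=F, B=T, C=T, D=F: ¬(¬((A ↔ D) ∧ C → (B ↔ A)) → A) = T, so the formula = T.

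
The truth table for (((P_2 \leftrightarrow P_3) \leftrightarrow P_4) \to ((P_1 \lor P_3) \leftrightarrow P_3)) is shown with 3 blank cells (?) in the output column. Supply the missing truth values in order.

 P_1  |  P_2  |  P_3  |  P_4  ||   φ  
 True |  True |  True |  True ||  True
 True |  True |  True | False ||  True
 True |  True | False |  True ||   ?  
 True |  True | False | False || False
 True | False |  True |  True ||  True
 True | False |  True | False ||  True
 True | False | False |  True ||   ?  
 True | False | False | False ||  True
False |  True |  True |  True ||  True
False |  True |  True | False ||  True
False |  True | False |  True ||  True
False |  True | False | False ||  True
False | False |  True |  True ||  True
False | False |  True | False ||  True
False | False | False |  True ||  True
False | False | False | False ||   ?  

True, False, True

Row P_1=True, P_2=True, P_3=False, P_4=True: ((P_2 \leftrightarrow P_3) \leftrightarrow P_4) = False, ((P_1 \lor P_3) \leftrightarrow P_3) = False, so the formula = True.
Row P_1=True, P_2=False, P_3=False, P_4=True: ((P_2 \leftrightarrow P_3) \leftrightarrow P_4) = True, ((P_1 \lor P_3) \leftrightarrow P_3) = False, so the formula = False.
Row P_1=False, P_2=False, P_3=False, P_4=False: ((P_2 \leftrightarrow P_3) \leftrightarrow P_4) = False, ((P_1 \lor P_3) \leftrightarrow P_3) = True, so the formula = True.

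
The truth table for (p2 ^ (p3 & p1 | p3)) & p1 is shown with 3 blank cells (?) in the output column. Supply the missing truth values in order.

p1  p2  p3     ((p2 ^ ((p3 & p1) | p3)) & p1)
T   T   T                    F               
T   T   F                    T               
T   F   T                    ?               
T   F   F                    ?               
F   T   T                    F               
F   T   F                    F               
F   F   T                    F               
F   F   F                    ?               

Row p1=T, p2=F, p3=T: (p2 ^ (p3 & p1 | p3)) = T, so ((p2 ^ ((p3 & p1) | p3)) & p1) = T.
Row p1=T, p2=F, p3=F: (p2 ^ (p3 & p1 | p3)) = F, so ((p2 ^ ((p3 & p1) | p3)) & p1) = F.
Row p1=F, p2=F, p3=F: (p2 ^ (p3 & p1 | p3)) = F, so ((p2 ^ ((p3 & p1) | p3)) & p1) = F.

T, F, F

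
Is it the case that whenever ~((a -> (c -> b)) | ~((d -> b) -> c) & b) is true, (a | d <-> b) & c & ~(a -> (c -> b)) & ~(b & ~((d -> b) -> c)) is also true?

a  b  c  d  |  φ  ψ
T  T  T  T  |  F  F
T  T  T  F  |  F  F
T  T  F  T  |  F  F
T  T  F  F  |  F  F
T  F  T  T  |  T  F
T  F  T  F  |  T  F
T  F  F  T  |  F  F
T  F  F  F  |  F  F
F  T  T  T  |  F  F
F  T  T  F  |  F  F
F  T  F  T  |  F  F
F  T  F  F  |  F  F
F  F  T  T  |  F  F
F  F  T  F  |  F  F
F  F  F  T  |  F  F
F  F  F  F  |  F  F
At a=T, b=F, c=T, d=T we have φ true but ψ false, so φ does not entail ψ.

no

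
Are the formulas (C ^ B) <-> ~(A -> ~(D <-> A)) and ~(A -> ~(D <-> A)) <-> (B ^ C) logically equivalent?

equivalent

A  B  C  D  |  φ  ψ
T  T  T  T  |  F  F
T  T  T  F  |  T  T
T  T  F  T  |  T  T
T  T  F  F  |  F  F
T  F  T  T  |  T  T
T  F  T  F  |  F  F
T  F  F  T  |  F  F
T  F  F  F  |  T  T
F  T  T  T  |  T  T
F  T  T  F  |  T  T
F  T  F  T  |  F  F
F  T  F  F  |  F  F
F  F  T  T  |  F  F
F  F  T  F  |  F  F
F  F  F  T  |  T  T
F  F  F  F  |  T  T
The columns for φ and ψ agree on every row, so they are logically equivalent.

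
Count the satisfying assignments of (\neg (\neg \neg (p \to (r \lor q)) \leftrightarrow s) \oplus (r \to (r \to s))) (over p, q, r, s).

12

p  q  r  s  |  φ
T  T  T  T  |  T
T  T  T  F  |  T
T  T  F  T  |  T
T  T  F  F  |  F
T  F  T  T  |  T
T  F  T  F  |  T
T  F  F  T  |  F
T  F  F  F  |  T
F  T  T  T  |  T
F  T  T  F  |  T
F  T  F  T  |  T
F  T  F  F  |  F
F  F  T  T  |  T
F  F  T  F  |  T
F  F  F  T  |  T
F  F  F  F  |  F
The formula is true on 12 of the 16 rows.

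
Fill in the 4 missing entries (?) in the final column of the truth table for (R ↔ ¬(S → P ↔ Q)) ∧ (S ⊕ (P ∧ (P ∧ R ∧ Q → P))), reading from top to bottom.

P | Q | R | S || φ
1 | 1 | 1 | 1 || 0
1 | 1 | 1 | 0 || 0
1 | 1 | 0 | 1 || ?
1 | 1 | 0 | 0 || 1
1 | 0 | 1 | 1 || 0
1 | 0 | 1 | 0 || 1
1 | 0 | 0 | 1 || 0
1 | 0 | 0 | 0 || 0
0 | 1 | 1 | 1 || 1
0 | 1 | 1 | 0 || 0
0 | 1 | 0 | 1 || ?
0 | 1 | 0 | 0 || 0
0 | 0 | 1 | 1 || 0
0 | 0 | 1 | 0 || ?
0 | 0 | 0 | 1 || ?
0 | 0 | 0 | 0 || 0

Row P=1, Q=1, R=0, S=1: (R ↔ ¬(S → P ↔ Q)) = 1, (S ⊕ (P ∧ (P ∧ R ∧ Q → P))) = 0, so the formula = 0.
Row P=0, Q=1, R=0, S=1: (R ↔ ¬(S → P ↔ Q)) = 0, (S ⊕ (P ∧ (P ∧ R ∧ Q → P))) = 1, so the formula = 0.
Row P=0, Q=0, R=1, S=0: (R ↔ ¬(S → P ↔ Q)) = 1, (S ⊕ (P ∧ (P ∧ R ∧ Q → P))) = 0, so the formula = 0.
Row P=0, Q=0, R=0, S=1: (R ↔ ¬(S → P ↔ Q)) = 1, (S ⊕ (P ∧ (P ∧ R ∧ Q → P))) = 1, so the formula = 1.

0, 0, 0, 1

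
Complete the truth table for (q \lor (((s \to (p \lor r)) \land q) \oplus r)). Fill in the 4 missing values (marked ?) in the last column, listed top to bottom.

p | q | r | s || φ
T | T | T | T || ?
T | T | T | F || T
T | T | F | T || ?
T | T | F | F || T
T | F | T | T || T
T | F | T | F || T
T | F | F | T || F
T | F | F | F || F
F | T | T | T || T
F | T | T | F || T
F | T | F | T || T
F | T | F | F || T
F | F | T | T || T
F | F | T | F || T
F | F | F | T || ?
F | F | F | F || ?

Row p=T, q=T, r=T, s=T: (((s \to (p \lor r)) \land q) \oplus r) = F, so the formula = T.
Row p=T, q=T, r=F, s=T: (((s \to (p \lor r)) \land q) \oplus r) = T, so the formula = T.
Row p=F, q=F, r=F, s=T: (((s \to (p \lor r)) \land q) \oplus r) = F, so the formula = F.
Row p=F, q=F, r=F, s=F: (((s \to (p \lor r)) \land q) \oplus r) = F, so the formula = F.

T, T, F, F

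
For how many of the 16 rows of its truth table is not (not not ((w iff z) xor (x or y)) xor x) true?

x  y  z  w  |  φ
F  F  F  F  |  F
F  F  F  T  |  T
F  F  T  F  |  T
F  F  T  T  |  F
F  T  F  F  |  T
F  T  F  T  |  F
F  T  T  F  |  F
F  T  T  T  |  T
T  F  F  F  |  F
T  F  F  T  |  T
T  F  T  F  |  T
T  F  T  T  |  F
T  T  F  F  |  F
T  T  F  T  |  T
T  T  T  F  |  T
T  T  T  T  |  F
The formula is true on 8 of the 16 rows.

8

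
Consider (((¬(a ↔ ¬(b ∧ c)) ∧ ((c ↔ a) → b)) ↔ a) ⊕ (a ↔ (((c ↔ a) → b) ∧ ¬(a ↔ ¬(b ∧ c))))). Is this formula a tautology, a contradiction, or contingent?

a | b | c | (b ∧ c) | ¬(b ∧ c) | (a ↔ ¬(b ∧ c)) | ¬(a ↔ ¬(b ∧ c)) | (c ↔ a) | ((c ↔ a) → b) | φ
- | - | - | ------- | -------- | -------------- | --------------- | ------- | ------------- | -
T | T | T |    T    |    F     |       F        |        T        |    T    |       T       | F
T | T | F |    F    |    T     |       T        |        F        |    F    |       T       | F
T | F | T |    F    |    T     |       T        |        F        |    T    |       F       | F
T | F | F |    F    |    T     |       T        |        F        |    F    |       T       | F
F | T | T |    T    |    F     |       T        |        F        |    F    |       T       | F
F | T | F |    F    |    T     |       F        |        T        |    T    |       T       | F
F | F | T |    F    |    T     |       F        |        T        |    F    |       T       | F
F | F | F |    F    |    T     |       F        |        T        |    T    |       F       | F
Every row is F, so the formula is a contradiction.

contradiction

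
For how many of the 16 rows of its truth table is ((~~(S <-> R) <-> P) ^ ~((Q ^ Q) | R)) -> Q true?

  P      Q      R      S       (S <-> R)  ~(S <-> R)  ~~(S <-> R)  (~~(S <-> R) <-> P)  (Q ^ Q)  ((Q ^ Q) | R)  ~((Q ^ Q) | R)    φ  
False  False  False  False        True      False         True            False          False       False           True       False
False  False  False   True       False       True        False             True          False       False           True        True
False  False   True  False       False       True        False             True          False        True          False       False
False  False   True   True        True      False         True            False          False        True          False        True
False   True  False  False        True      False         True            False          False       False           True        True
False   True  False   True       False       True        False             True          False       False           True        True
False   True   True  False       False       True        False             True          False        True          False        True
False   True   True   True        True      False         True            False          False        True          False        True
 True  False  False  False        True      False         True             True          False       False           True        True
 True  False  False   True       False       True        False            False          False       False           True       False
 True  False   True  False       False       True        False            False          False        True          False        True
 True  False   True   True        True      False         True             True          False        True          False       False
 True   True  False  False        True      False         True             True          False       False           True        True
 True   True  False   True       False       True        False            False          False       False           True        True
 True   True   True  False       False       True        False            False          False        True          False        True
 True   True   True   True        True      False         True             True          False        True          False        True
The formula is true on 12 of the 16 rows.

12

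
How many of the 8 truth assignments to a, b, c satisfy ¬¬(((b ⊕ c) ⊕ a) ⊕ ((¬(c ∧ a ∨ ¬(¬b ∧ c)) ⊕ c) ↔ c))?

5

a | b | c || (b ⊕ c) | ((b ⊕ c) ⊕ a) | (c ∧ a) | ¬b | (¬b ∧ c) | ¬(¬b ∧ c) | ((c ∧ a) ∨ ¬(¬b ∧ c)) | ¬((c ∧ a) ∨ ¬(¬b ∧ c)) | (¬((c ∧ a) ∨ ¬(¬b ∧ c)) ⊕ c) | φ
F | F | F ||    F    |       F       |    F    | T  |    F     |     T     |           T           |           F            |              F               | T
F | F | T ||    T    |       T       |    F    | T  |    T     |     F     |           F           |           T            |              F               | T
F | T | F ||    T    |       T       |    F    | F  |    F     |     T     |           T           |           F            |              F               | F
F | T | T ||    F    |       F       |    F    | F  |    F     |     T     |           T           |           F            |              T               | T
T | F | F ||    F    |       T       |    F    | T  |    F     |     T     |           T           |           F            |              F               | F
T | F | T ||    T    |       F       |    T    | T  |    T     |     F     |           T           |           F            |              T               | T
T | T | F ||    T    |       F       |    F    | F  |    F     |     T     |           T           |           F            |              F               | T
T | T | T ||    F    |       T       |    T    | F  |    F     |     T     |           T           |           F            |              T               | F
The formula is true on 5 of the 8 rows.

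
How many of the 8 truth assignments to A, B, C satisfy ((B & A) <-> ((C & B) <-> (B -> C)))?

A  B  C  |  (B & A)  (C & B)  (B -> C)  ((C & B) <-> (B -> C))  φ
0  0  0  |     0        0        1                0             1
0  0  1  |     0        0        1                0             1
0  1  0  |     0        0        0                1             0
0  1  1  |     0        1        1                1             0
1  0  0  |     0        0        1                0             1
1  0  1  |     0        0        1                0             1
1  1  0  |     1        0        0                1             1
1  1  1  |     1        1        1                1             1
The formula is true on 6 of the 8 rows.

6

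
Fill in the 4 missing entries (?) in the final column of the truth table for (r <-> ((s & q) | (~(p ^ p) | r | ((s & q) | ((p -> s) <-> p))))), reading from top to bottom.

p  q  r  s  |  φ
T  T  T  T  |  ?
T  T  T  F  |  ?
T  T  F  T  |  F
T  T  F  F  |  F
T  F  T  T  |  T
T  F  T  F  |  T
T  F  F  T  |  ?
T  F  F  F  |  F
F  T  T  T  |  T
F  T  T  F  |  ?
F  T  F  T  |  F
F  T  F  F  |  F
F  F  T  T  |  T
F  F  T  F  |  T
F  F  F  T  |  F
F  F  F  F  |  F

Row p=T, q=T, r=T, s=T: ((s & q) | (~(p ^ p) | r | ((s & q) | ((p -> s) <-> p)))) = T, so the formula = T.
Row p=T, q=T, r=T, s=F: ((s & q) | (~(p ^ p) | r | ((s & q) | ((p -> s) <-> p)))) = T, so the formula = T.
Row p=T, q=F, r=F, s=T: ((s & q) | (~(p ^ p) | r | ((s & q) | ((p -> s) <-> p)))) = T, so the formula = F.
Row p=F, q=T, r=T, s=F: ((s & q) | (~(p ^ p) | r | ((s & q) | ((p -> s) <-> p)))) = T, so the formula = T.

T, T, F, T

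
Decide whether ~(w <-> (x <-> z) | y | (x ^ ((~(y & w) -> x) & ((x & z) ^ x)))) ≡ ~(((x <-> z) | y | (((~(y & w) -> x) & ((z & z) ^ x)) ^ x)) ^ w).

x | y | z | w | φ | ψ
- | - | - | - | - | -
F | F | F | F | T | F
F | F | F | T | F | T
F | F | T | F | F | T
F | F | T | T | T | F
F | T | F | F | T | F
F | T | F | T | F | T
F | T | T | F | T | F
F | T | T | T | F | T
T | F | F | F | F | T
T | F | F | T | T | F
T | F | T | F | T | F
T | F | T | T | F | T
T | T | F | F | T | F
T | T | F | T | F | T
T | T | T | F | T | F
T | T | T | T | F | T
The columns differ at x=F, y=F, z=F, w=F (φ=T, ψ=F), so they are not equivalent.

not equivalent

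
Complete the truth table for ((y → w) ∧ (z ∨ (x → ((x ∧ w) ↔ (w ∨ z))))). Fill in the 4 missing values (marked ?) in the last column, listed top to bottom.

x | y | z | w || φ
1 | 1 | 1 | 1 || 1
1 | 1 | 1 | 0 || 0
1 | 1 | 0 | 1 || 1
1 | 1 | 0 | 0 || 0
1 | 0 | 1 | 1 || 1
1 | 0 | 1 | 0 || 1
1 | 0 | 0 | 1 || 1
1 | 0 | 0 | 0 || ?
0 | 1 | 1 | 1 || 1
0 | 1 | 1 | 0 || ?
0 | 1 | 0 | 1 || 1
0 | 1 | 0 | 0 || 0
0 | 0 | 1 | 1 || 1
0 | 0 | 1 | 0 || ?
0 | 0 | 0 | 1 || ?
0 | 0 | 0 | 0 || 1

Row x=1, y=0, z=0, w=0: (y → w) = 1, (z ∨ (x → ((x ∧ w) ↔ (w ∨ z)))) = 1, so the formula = 1.
Row x=0, y=1, z=1, w=0: (y → w) = 0, (z ∨ (x → ((x ∧ w) ↔ (w ∨ z)))) = 1, so the formula = 0.
Row x=0, y=0, z=1, w=0: (y → w) = 1, (z ∨ (x → ((x ∧ w) ↔ (w ∨ z)))) = 1, so the formula = 1.
Row x=0, y=0, z=0, w=1: (y → w) = 1, (z ∨ (x → ((x ∧ w) ↔ (w ∨ z)))) = 1, so the formula = 1.

1, 0, 1, 1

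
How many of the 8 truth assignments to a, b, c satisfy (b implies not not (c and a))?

a | b | c || (b implies not not (c and a))
F | F | F ||               T              
F | F | T ||               T              
F | T | F ||               F              
F | T | T ||               F              
T | F | F ||               T              
T | F | T ||               T              
T | T | F ||               F              
T | T | T ||               T              
The formula is true on 5 of the 8 rows.

5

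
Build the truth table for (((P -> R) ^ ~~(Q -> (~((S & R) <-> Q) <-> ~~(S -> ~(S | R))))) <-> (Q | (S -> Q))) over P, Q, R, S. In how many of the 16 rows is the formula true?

P  Q  R  S     (P -> R)  (S & R)  ((S & R) <-> Q)  ~((S & R) <-> Q)  (S | R)  ~(S | R)  (S -> ~(S | R))  ~(S -> ~(S | R))  ~~(S -> ~(S | R))  (S -> Q)  (Q | (S -> Q))  φ
1  1  1  1        1         1            1                0             1        0             0                1                  0             1            1         0
1  1  1  0        1         0            0                1             1        0             1                0                  1             1            1         0
1  1  0  1        0         0            0                1             1        0             0                1                  0             1            1         0
1  1  0  0        0         0            0                1             0        1             1                0                  1             1            1         1
1  0  1  1        1         1            0                1             1        0             0                1                  0             0            0         1
1  0  1  0        1         0            1                0             1        0             1                0                  1             1            1         0
1  0  0  1        0         0            1                0             1        0             0                1                  0             0            0         0
1  0  0  0        0         0            1                0             0        1             1                0                  1             1            1         1
0  1  1  1        1         1            1                0             1        0             0                1                  0             1            1         0
0  1  1  0        1         0            0                1             1        0             1                0                  1             1            1         0
0  1  0  1        1         0            0                1             1        0             0                1                  0             1            1         1
0  1  0  0        1         0            0                1             0        1             1                0                  1             1            1         0
0  0  1  1        1         1            0                1             1        0             0                1                  0             0            0         1
0  0  1  0        1         0            1                0             1        0             1                0                  1             1            1         0
0  0  0  1        1         0            1                0             1        0             0                1                  0             0            0         1
0  0  0  0        1         0            1                0             0        1             1                0                  1             1            1         0
The formula is true on 6 of the 16 rows.

6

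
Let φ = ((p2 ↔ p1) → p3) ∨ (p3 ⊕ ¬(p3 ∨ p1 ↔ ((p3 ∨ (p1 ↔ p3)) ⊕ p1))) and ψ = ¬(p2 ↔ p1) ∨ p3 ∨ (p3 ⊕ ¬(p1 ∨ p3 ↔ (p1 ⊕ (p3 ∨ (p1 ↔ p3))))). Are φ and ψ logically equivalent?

p1 | p2 | p3 || φ | ψ
F  | F  | F  || T | T
F  | F  | T  || T | T
F  | T  | F  || T | T
F  | T  | T  || T | T
T  | F  | F  || T | T
T  | F  | T  || T | T
T  | T  | F  || F | F
T  | T  | T  || T | T
The columns for φ and ψ agree on every row, so they are logically equivalent.

equivalent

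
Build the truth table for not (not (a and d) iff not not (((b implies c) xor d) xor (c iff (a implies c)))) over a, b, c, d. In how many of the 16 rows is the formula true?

10

a  b  c  d  |  (a and d)  not (a and d)  (b implies c)  ((b implies c) xor d)  (a implies c)  (c iff (a implies c))  φ
T  T  T  T  |      T            F              T                  F                  T                  T            T
T  T  T  F  |      F            T              T                  T                  T                  T            T
T  T  F  T  |      T            F              F                  T                  F                  T            F
T  T  F  F  |      F            T              F                  F                  F                  T            F
T  F  T  T  |      T            F              T                  F                  T                  T            T
T  F  T  F  |      F            T              T                  T                  T                  T            T
T  F  F  T  |      T            F              T                  F                  F                  T            T
T  F  F  F  |      F            T              T                  T                  F                  T            T
F  T  T  T  |      F            T              T                  F                  T                  T            F
F  T  T  F  |      F            T              T                  T                  T                  T            T
F  T  F  T  |      F            T              F                  T                  T                  F            F
F  T  F  F  |      F            T              F                  F                  T                  F            T
F  F  T  T  |      F            T              T                  F                  T                  T            F
F  F  T  F  |      F            T              T                  T                  T                  T            T
F  F  F  T  |      F            T              T                  F                  T                  F            T
F  F  F  F  |      F            T              T                  T                  T                  F            F
The formula is true on 10 of the 16 rows.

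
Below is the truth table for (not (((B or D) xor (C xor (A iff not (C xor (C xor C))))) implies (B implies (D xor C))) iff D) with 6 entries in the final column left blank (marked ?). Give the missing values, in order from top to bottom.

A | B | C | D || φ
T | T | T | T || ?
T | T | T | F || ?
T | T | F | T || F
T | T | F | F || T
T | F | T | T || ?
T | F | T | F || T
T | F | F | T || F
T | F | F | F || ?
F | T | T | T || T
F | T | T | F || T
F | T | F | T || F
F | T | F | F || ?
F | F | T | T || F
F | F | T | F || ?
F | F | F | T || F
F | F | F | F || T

Row A=T, B=T, C=T, D=T: not (((B or D) xor (C xor (A iff not (C xor (C xor C))))) implies (B implies (D xor C))) = F, so the formula = F.
Row A=T, B=T, C=T, D=F: not (((B or D) xor (C xor (A iff not (C xor (C xor C))))) implies (B implies (D xor C))) = F, so the formula = T.
Row A=T, B=F, C=T, D=T: not (((B or D) xor (C xor (A iff not (C xor (C xor C))))) implies (B implies (D xor C))) = F, so the formula = F.
Row A=T, B=F, C=F, D=F: not (((B or D) xor (C xor (A iff not (C xor (C xor C))))) implies (B implies (D xor C))) = F, so the formula = T.
Row A=F, B=T, C=F, D=F: not (((B or D) xor (C xor (A iff not (C xor (C xor C))))) implies (B implies (D xor C))) = T, so the formula = F.
Row A=F, B=F, C=T, D=F: not (((B or D) xor (C xor (A iff not (C xor (C xor C))))) implies (B implies (D xor C))) = F, so the formula = T.

F, T, F, T, F, T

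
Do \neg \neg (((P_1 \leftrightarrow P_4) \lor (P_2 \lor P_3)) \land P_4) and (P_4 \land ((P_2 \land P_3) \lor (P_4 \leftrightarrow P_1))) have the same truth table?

not equivalent

P_1 | P_2 | P_3 | P_4 | φ | ψ
--- | --- | --- | --- | - | -
 1  |  1  |  1  |  1  | 1 | 1
 1  |  1  |  1  |  0  | 0 | 0
 1  |  1  |  0  |  1  | 1 | 1
 1  |  1  |  0  |  0  | 0 | 0
 1  |  0  |  1  |  1  | 1 | 1
 1  |  0  |  1  |  0  | 0 | 0
 1  |  0  |  0  |  1  | 1 | 1
 1  |  0  |  0  |  0  | 0 | 0
 0  |  1  |  1  |  1  | 1 | 1
 0  |  1  |  1  |  0  | 0 | 0
 0  |  1  |  0  |  1  | 1 | 0
 0  |  1  |  0  |  0  | 0 | 0
 0  |  0  |  1  |  1  | 1 | 0
 0  |  0  |  1  |  0  | 0 | 0
 0  |  0  |  0  |  1  | 0 | 0
 0  |  0  |  0  |  0  | 0 | 0
The columns differ at P_1=0, P_2=1, P_3=0, P_4=1 (φ=1, ψ=0), so they are not equivalent.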